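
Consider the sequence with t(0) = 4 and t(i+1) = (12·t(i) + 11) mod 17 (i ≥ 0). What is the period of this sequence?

Listing terms: t(0) = 4, t(1) = 8, t(2) = 5, t(3) = 3, t(4) = 13, t(5) = 14, t(6) = 9, t(7) = 0, t(8) = 11, t(9) = 7, t(10) = 10, t(11) = 12, t(12) = 2, t(13) = 1, t(14) = 6, t(15) = 15, t(16) = 4.
The sequence repeats with period 16.

16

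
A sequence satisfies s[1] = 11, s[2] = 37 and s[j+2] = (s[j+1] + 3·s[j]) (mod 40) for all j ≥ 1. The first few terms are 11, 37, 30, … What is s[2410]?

37

Listing terms: s[1] = 11, s[2] = 37, s[3] = 30, s[4] = 21, s[5] = 31, s[6] = 14, s[7] = 27, s[8] = 29, s[9] = 30, s[10] = 37, s[11] = 7, s[12] = 38, s[13] = 19, s[14] = 13, s[15] = 30, s[16] = 29, s[17] = 39, s[18] = 6, s[19] = 3, s[20] = 21, s[21] = 30, s[22] = 13, s[23] = 23, s[24] = 22, s[25] = 11, s[26] = 37.
Since (s[25], s[26]) = (s[1], s[2]) = (11, 37) (two consecutive terms determine the rest), the sequence is periodic with period 24.
(2410 - 1) mod 24 = 9, so s[2410] = s[10] = 37.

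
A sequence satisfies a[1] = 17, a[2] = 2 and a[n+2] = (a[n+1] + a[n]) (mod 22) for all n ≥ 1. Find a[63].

a[1] = 17; a[2] = 2; a[3] = 19; a[4] = 21; a[5] = 18; a[6] = 17; a[7] = 13; a[8] = 8; a[9] = 21; a[10] = 7; a[11] = 6; a[12] = 13; a[13] = 19; a[14] = 10; a[15] = 7; a[16] = 17; a[17] = 2.
The sequence repeats with period 15.
So a[63] = a[1 + ((63-1) mod 15)] = a[3] = 19.

19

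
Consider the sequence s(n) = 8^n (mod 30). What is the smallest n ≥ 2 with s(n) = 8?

Computing terms: s(1) = 8; s(2) = 4; s(3) = 2; s(4) = 16; s(5) = 8.
Since s(5) = s(1) = 8, the sequence is periodic with period 4.
The value 8 next appears (with n ≥ 2) at s(5).

5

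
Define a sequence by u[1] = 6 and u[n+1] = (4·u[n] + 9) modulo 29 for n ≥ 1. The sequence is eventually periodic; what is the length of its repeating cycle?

14

u[1] = 6,  u[2] = 4,  u[3] = 25,  u[4] = 22,  u[5] = 10,  u[6] = 20,  u[7] = 2,  u[8] = 17,  u[9] = 19,  u[10] = 27,  u[11] = 1,  u[12] = 13,  u[13] = 3,  u[14] = 21,  u[15] = 6.
The sequence repeats with period 14.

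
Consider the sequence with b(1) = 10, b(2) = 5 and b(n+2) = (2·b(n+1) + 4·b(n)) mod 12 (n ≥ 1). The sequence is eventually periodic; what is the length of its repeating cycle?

b(1) = 10, b(2) = 5, b(3) = 2, b(4) = 0, b(5) = 8, b(6) = 4, b(7) = 4, b(8) = 0, b(9) = 4, b(10) = 8, b(11) = 8, b(12) = 0, b(13) = 8.
Since (b(12), b(13)) = (b(4), b(5)) = (0, 8) (two consecutive terms determine the rest), the sequence is eventually periodic: after a pre-period of length 3 it cycles with period 8.

8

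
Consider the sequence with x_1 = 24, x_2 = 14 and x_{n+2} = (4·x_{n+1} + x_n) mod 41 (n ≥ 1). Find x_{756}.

35

Computing terms: x_1 = 24, x_2 = 14, x_3 = 39, x_4 = 6, x_5 = 22, x_6 = 12, x_7 = 29, x_8 = 5, x_9 = 8, x_{10} = 37, x_{11} = 33, x_{12} = 5, x_{13} = 12, x_{14} = 12, x_{15} = 19, x_{16} = 6, x_{17} = 2, x_{18} = 14, x_{19} = 17, x_{20} = 0, x_{21} = 17, x_{22} = 27, x_{23} = 2, x_{24} = 35, x_{25} = 19, x_{26} = 29, x_{27} = 12, x_{28} = 36, x_{29} = 33, x_{30} = 4, x_{31} = 8, x_{32} = 36, x_{33} = 29, x_{34} = 29, x_{35} = 22, x_{36} = 35, x_{37} = 39, x_{38} = 27, x_{39} = 24, x_{40} = 0, x_{41} = 24, x_{42} = 14.
Since (x_{41}, x_{42}) = (x_1, x_2) = (24, 14) (two consecutive terms determine the rest), the sequence is periodic with period 40.
So x_{756} = x_{1 + ((756-1) mod 40)} = x_{36} = 35.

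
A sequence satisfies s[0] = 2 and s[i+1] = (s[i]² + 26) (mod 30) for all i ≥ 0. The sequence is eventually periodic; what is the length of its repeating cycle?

Listing terms: s[0] = 2, s[1] = 0, s[2] = 26, s[3] = 12, s[4] = 20, s[5] = 6, s[6] = 2.
The sequence repeats with period 6.

6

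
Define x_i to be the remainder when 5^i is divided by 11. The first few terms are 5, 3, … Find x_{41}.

We have x_1 = 5; x_2 = 3; x_3 = 4; x_4 = 9; x_5 = 1; x_6 = 5.
Since x_6 = x_1 = 5, the sequence is periodic with period 5.
(41 - 1) mod 5 = 0, so x_{41} = x_1 = 5.

5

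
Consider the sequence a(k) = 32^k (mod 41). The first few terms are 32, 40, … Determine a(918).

Computing terms: a(1) = 32, a(2) = 40, a(3) = 9, a(4) = 1, a(5) = 32.
The sequence repeats with period 4.
So a(918) = a(1 + ((918-1) mod 4)) = a(2) = 40.

40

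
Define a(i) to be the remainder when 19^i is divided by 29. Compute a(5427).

Listing terms: a(0) = 1; a(1) = 19; a(2) = 13; a(3) = 15; a(4) = 24; a(5) = 21; a(6) = 22; a(7) = 12; a(8) = 25; a(9) = 11; a(10) = 6; a(11) = 27; a(12) = 20; a(13) = 3; a(14) = 28; a(15) = 10; a(16) = 16; a(17) = 14; a(18) = 5; a(19) = 8; a(20) = 7; a(21) = 17; a(22) = 4; a(23) = 18; a(24) = 23; a(25) = 2; a(26) = 9; a(27) = 26; a(28) = 1.
The sequence repeats with period 28.
(5427 - 0) mod 28 = 23, so a(5427) = a(23) = 18.

18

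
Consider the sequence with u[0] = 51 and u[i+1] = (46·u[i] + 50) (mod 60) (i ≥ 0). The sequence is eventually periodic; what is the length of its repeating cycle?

3

Listing terms: u[0] = 51,  u[1] = 56,  u[2] = 46,  u[3] = 6,  u[4] = 26,  u[5] = 46.
Since u[5] = u[2] = 46, the sequence is eventually periodic: after a pre-period of length 2 it cycles with period 3.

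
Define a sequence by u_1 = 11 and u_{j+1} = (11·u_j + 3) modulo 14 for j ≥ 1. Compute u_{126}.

Listing terms: u_1 = 11; u_2 = 12; u_3 = 9; u_4 = 4; u_5 = 5; u_6 = 2; u_7 = 11.
Since u_7 = u_1 = 11, the sequence is periodic with period 6.
So u_{126} = u_{1 + ((126-1) mod 6)} = u_6 = 2.

2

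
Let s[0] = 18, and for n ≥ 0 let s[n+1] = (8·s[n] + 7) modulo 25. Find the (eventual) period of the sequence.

s[0] = 18, s[1] = 1, s[2] = 15, s[3] = 2, s[4] = 23, s[5] = 16, s[6] = 10, s[7] = 12, s[8] = 3, s[9] = 6, s[10] = 5, s[11] = 22, s[12] = 8, s[13] = 21, s[14] = 0, s[15] = 7, s[16] = 13, s[17] = 11, s[18] = 20, s[19] = 17, s[20] = 18.
Since s[20] = s[0] = 18, the sequence is periodic with period 20.

20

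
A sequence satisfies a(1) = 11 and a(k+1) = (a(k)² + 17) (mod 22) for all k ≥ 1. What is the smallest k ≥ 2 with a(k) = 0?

We have a(1) = 11, a(2) = 6, a(3) = 9, a(4) = 10, a(5) = 7, a(6) = 0, a(7) = 17, a(8) = 20, a(9) = 21, a(10) = 18, a(11) = 11.
Since a(11) = a(1) = 11, the sequence is periodic with period 10.
The value 0 first appears (with k ≥ 2) at a(6).

6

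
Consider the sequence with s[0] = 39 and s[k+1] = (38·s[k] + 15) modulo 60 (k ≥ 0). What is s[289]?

s[0] = 39,  s[1] = 57,  s[2] = 21,  s[3] = 33,  s[4] = 9,  s[5] = 57.
Since s[5] = s[1] = 57, the sequence is eventually periodic: after a pre-period of length 1 it cycles with period 4.
For k ≥ 1, s[k] depends only on (k - 1) mod 4. (289 - 1) mod 4 = 0, so s[289] = s[1] = 57.

57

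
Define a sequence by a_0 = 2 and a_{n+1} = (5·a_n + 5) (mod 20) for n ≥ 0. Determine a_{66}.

Listing terms: a_0 = 2, a_1 = 15, a_2 = 0, a_3 = 5, a_4 = 10, a_5 = 15.
Since a_5 = a_1 = 15, the sequence is eventually periodic: after a pre-period of length 1 it cycles with period 4.
For n ≥ 1, a_n depends only on (n - 1) mod 4. (66 - 1) mod 4 = 1, so a_{66} = a_2 = 0.

0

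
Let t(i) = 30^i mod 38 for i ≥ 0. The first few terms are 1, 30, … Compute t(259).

Computing terms: t(0) = 1; t(1) = 30; t(2) = 26; t(3) = 20; t(4) = 30.
Since t(4) = t(1) = 30, the sequence is eventually periodic: after a pre-period of length 1 it cycles with period 3.
For i ≥ 1, t(i) depends only on (i - 1) mod 3. (259 - 1) mod 3 = 0, so t(259) = t(1) = 30.

30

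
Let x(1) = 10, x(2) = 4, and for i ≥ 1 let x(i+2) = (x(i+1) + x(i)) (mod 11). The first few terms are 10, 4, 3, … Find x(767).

Listing terms: x(1) = 10; x(2) = 4; x(3) = 3; x(4) = 7; x(5) = 10; x(6) = 6; x(7) = 5; x(8) = 0; x(9) = 5; x(10) = 5; x(11) = 10; x(12) = 4.
The sequence repeats with period 10.
(767 - 1) mod 10 = 6, so x(767) = x(7) = 5.

5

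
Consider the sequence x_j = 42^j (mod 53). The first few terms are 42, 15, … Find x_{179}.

Listing terms: x_1 = 42; x_2 = 15; x_3 = 47; x_4 = 13; x_5 = 16; x_6 = 36; x_7 = 28; x_8 = 10; x_9 = 49; x_{10} = 44; x_{11} = 46; x_{12} = 24; x_{13} = 1; x_{14} = 42.
Since x_{14} = x_1 = 42, the sequence is periodic with period 13.
So x_{179} = x_{1 + ((179-1) mod 13)} = x_{10} = 44.

44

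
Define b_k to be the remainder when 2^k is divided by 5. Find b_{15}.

3

We have b_1 = 2, b_2 = 4, b_3 = 3, b_4 = 1, b_5 = 2.
Since b_5 = b_1 = 2, the sequence is periodic with period 4.
(15 - 1) mod 4 = 2, so b_{15} = b_3 = 3.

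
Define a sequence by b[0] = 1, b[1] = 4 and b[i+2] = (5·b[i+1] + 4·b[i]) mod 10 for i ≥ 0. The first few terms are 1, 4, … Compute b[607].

Listing terms: b[0] = 1; b[1] = 4; b[2] = 4; b[3] = 6; b[4] = 6; b[5] = 4; b[6] = 4.
Since (b[5], b[6]) = (b[1], b[2]) = (4, 4) (two consecutive terms determine the rest), the sequence is eventually periodic: after a pre-period of length 1 it cycles with period 4.
For i ≥ 1, b[i] depends only on (i - 1) mod 4. (607 - 1) mod 4 = 2, so b[607] = b[3] = 6.

6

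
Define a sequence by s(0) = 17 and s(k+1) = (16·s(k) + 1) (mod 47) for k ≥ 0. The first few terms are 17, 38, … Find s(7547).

16

Listing terms: s(0) = 17,  s(1) = 38,  s(2) = 45,  s(3) = 16,  s(4) = 22,  s(5) = 24,  s(6) = 9,  s(7) = 4,  s(8) = 18,  s(9) = 7,  s(10) = 19,  s(11) = 23,  s(12) = 40,  s(13) = 30,  s(14) = 11,  s(15) = 36,  s(16) = 13,  s(17) = 21,  s(18) = 8,  s(19) = 35,  s(20) = 44,  s(21) = 0,  s(22) = 1,  s(23) = 17.
Since s(23) = s(0) = 17, the sequence is periodic with period 23.
(7547 - 0) mod 23 = 3, so s(7547) = s(3) = 16.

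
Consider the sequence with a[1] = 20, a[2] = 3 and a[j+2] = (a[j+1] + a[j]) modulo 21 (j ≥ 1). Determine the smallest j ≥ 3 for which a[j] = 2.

We have a[1] = 20; a[2] = 3; a[3] = 2; a[4] = 5; a[5] = 7; a[6] = 12; a[7] = 19; a[8] = 10; a[9] = 8; a[10] = 18; a[11] = 5; a[12] = 2; a[13] = 7; a[14] = 9; a[15] = 16; a[16] = 4; a[17] = 20; a[18] = 3.
Since (a[17], a[18]) = (a[1], a[2]) = (20, 3) (two consecutive terms determine the rest), the sequence is periodic with period 16.
The value 2 first appears (with j ≥ 3) at a[3].

3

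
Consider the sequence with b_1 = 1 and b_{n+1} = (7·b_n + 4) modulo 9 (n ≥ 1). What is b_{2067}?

b_1 = 1; b_2 = 2; b_3 = 0; b_4 = 4; b_5 = 5; b_6 = 3; b_7 = 7; b_8 = 8; b_9 = 6; b_{10} = 1.
The sequence repeats with period 9.
So b_{2067} = b_{1 + ((2067-1) mod 9)} = b_6 = 3.

3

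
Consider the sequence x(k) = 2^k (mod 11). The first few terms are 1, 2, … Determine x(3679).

x(0) = 1; x(1) = 2; x(2) = 4; x(3) = 8; x(4) = 5; x(5) = 10; x(6) = 9; x(7) = 7; x(8) = 3; x(9) = 6; x(10) = 1.
Since x(10) = x(0) = 1, the sequence is periodic with period 10.
(3679 - 0) mod 10 = 9, so x(3679) = x(9) = 6.

6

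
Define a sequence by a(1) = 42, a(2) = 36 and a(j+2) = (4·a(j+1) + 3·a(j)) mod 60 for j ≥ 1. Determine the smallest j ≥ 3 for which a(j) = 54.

7

a(1) = 42; a(2) = 36; a(3) = 30; a(4) = 48; a(5) = 42; a(6) = 12; a(7) = 54; a(8) = 12; a(9) = 30; a(10) = 36; a(11) = 54; a(12) = 24; a(13) = 18; a(14) = 24; a(15) = 30; a(16) = 12; a(17) = 18; a(18) = 48; a(19) = 6; a(20) = 48; a(21) = 30; a(22) = 24; a(23) = 6; a(24) = 36; a(25) = 42; a(26) = 36.
Since (a(25), a(26)) = (a(1), a(2)) = (42, 36) (two consecutive terms determine the rest), the sequence is periodic with period 24.
The value 54 first appears (with j ≥ 3) at a(7).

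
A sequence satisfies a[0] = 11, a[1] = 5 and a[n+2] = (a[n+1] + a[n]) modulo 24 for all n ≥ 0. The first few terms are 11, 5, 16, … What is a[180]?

19

Computing terms: a[0] = 11; a[1] = 5; a[2] = 16; a[3] = 21; a[4] = 13; a[5] = 10; a[6] = 23; a[7] = 9; a[8] = 8; a[9] = 17; a[10] = 1; a[11] = 18; a[12] = 19; a[13] = 13; a[14] = 8; a[15] = 21; a[16] = 5; a[17] = 2; a[18] = 7; a[19] = 9; a[20] = 16; a[21] = 1; a[22] = 17; a[23] = 18; a[24] = 11; a[25] = 5.
The sequence repeats with period 24.
So a[180] = a[0 + ((180-0) mod 24)] = a[12] = 19.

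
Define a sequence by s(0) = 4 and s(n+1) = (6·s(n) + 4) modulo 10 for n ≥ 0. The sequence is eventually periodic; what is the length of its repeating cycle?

5

We have s(0) = 4, s(1) = 8, s(2) = 2, s(3) = 6, s(4) = 0, s(5) = 4.
The sequence repeats with period 5.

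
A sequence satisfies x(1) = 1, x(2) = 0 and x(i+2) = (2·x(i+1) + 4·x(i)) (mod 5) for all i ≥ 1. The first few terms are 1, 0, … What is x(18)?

We have x(1) = 1,  x(2) = 0,  x(3) = 4,  x(4) = 3,  x(5) = 2,  x(6) = 1,  x(7) = 0.
The sequence repeats with period 5.
So x(18) = x(1 + ((18-1) mod 5)) = x(3) = 4.

4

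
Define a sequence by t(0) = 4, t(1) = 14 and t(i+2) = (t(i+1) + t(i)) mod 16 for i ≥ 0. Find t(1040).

10

t(0) = 4, t(1) = 14, t(2) = 2, t(3) = 0, t(4) = 2, t(5) = 2, t(6) = 4, t(7) = 6, t(8) = 10, t(9) = 0, t(10) = 10, t(11) = 10, t(12) = 4, t(13) = 14.
The sequence repeats with period 12.
(1040 - 0) mod 12 = 8, so t(1040) = t(8) = 10.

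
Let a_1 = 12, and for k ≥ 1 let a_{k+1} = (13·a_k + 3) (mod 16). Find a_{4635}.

14

We have a_1 = 12, a_2 = 15, a_3 = 6, a_4 = 1, a_5 = 0, a_6 = 3, a_7 = 10, a_8 = 5, a_9 = 4, a_{10} = 7, a_{11} = 14, a_{12} = 9, a_{13} = 8, a_{14} = 11, a_{15} = 2, a_{16} = 13, a_{17} = 12.
Since a_{17} = a_1 = 12, the sequence is periodic with period 16.
So a_{4635} = a_{1 + ((4635-1) mod 16)} = a_{11} = 14.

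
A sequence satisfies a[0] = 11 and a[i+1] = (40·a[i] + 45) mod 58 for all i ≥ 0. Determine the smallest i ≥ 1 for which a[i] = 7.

We have a[0] = 11, a[1] = 21, a[2] = 15, a[3] = 7, a[4] = 35, a[5] = 53, a[6] = 19, a[7] = 51, a[8] = 55, a[9] = 41, a[10] = 3, a[11] = 49, a[12] = 33, a[13] = 31, a[14] = 9, a[15] = 57, a[16] = 5, a[17] = 13, a[18] = 43, a[19] = 25, a[20] = 1, a[21] = 27, a[22] = 23, a[23] = 37, a[24] = 17, a[25] = 29, a[26] = 45, a[27] = 47, a[28] = 11.
Since a[28] = a[0] = 11, the sequence is periodic with period 28.
The value 7 first appears (with i ≥ 1) at a[3].

3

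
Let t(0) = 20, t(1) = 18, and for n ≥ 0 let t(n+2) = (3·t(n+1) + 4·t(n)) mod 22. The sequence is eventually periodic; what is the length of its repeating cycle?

10

Computing terms: t(0) = 20; t(1) = 18; t(2) = 2; t(3) = 12; t(4) = 0; t(5) = 4; t(6) = 12; t(7) = 8; t(8) = 6; t(9) = 6; t(10) = 20; t(11) = 18.
Since (t(10), t(11)) = (t(0), t(1)) = (20, 18) (two consecutive terms determine the rest), the sequence is periodic with period 10.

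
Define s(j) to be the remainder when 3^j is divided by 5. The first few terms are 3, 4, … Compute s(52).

1

s(1) = 3, s(2) = 4, s(3) = 2, s(4) = 1, s(5) = 3.
The sequence repeats with period 4.
So s(52) = s(1 + ((52-1) mod 4)) = s(4) = 1.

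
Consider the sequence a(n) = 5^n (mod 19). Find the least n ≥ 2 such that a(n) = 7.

a(1) = 5,  a(2) = 6,  a(3) = 11,  a(4) = 17,  a(5) = 9,  a(6) = 7,  a(7) = 16,  a(8) = 4,  a(9) = 1,  a(10) = 5.
Since a(10) = a(1) = 5, the sequence is periodic with period 9.
The value 7 first appears (with n ≥ 2) at a(6).

6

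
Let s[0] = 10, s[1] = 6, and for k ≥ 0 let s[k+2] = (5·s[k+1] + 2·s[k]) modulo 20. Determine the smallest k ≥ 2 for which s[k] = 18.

7

We have s[0] = 10,  s[1] = 6,  s[2] = 10,  s[3] = 2,  s[4] = 10,  s[5] = 14,  s[6] = 10,  s[7] = 18,  s[8] = 10,  s[9] = 6.
Since (s[8], s[9]) = (s[0], s[1]) = (10, 6) (two consecutive terms determine the rest), the sequence is periodic with period 8.
The value 18 first appears (with k ≥ 2) at s[7].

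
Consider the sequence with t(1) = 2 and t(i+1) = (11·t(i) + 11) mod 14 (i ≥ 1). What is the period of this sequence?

Listing terms: t(1) = 2,  t(2) = 5,  t(3) = 10,  t(4) = 9,  t(5) = 12,  t(6) = 3,  t(7) = 2.
Since t(7) = t(1) = 2, the sequence is periodic with period 6.

6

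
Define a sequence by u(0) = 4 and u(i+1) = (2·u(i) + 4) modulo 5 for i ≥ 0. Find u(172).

Computing terms: u(0) = 4,  u(1) = 2,  u(2) = 3,  u(3) = 0,  u(4) = 4.
Since u(4) = u(0) = 4, the sequence is periodic with period 4.
So u(172) = u(0 + ((172-0) mod 4)) = u(0) = 4.

4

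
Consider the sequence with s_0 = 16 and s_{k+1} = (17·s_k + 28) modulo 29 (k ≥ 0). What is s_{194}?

We have s_0 = 16; s_1 = 10; s_2 = 24; s_3 = 1; s_4 = 16.
Since s_4 = s_0 = 16, the sequence is periodic with period 4.
So s_{194} = s_{0 + ((194-0) mod 4)} = s_2 = 24.

24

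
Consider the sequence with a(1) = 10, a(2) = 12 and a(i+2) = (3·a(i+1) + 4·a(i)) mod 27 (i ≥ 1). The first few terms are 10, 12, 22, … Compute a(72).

Computing terms: a(1) = 10; a(2) = 12; a(3) = 22; a(4) = 6; a(5) = 25; a(6) = 18; a(7) = 19; a(8) = 21; a(9) = 4; a(10) = 15; a(11) = 7; a(12) = 0; a(13) = 1; a(14) = 3; a(15) = 13; a(16) = 24; a(17) = 16; a(18) = 9; a(19) = 10; a(20) = 12.
Since (a(19), a(20)) = (a(1), a(2)) = (10, 12) (two consecutive terms determine the rest), the sequence is periodic with period 18.
So a(72) = a(1 + ((72-1) mod 18)) = a(18) = 9.

9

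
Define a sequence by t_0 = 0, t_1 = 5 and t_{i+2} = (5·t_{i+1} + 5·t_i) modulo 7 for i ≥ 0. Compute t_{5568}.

0

Computing terms: t_0 = 0,  t_1 = 5,  t_2 = 4,  t_3 = 3,  t_4 = 0,  t_5 = 1,  t_6 = 5,  t_7 = 2,  t_8 = 0,  t_9 = 3,  t_{10} = 1,  t_{11} = 6,  t_{12} = 0,  t_{13} = 2,  t_{14} = 3,  t_{15} = 4,  t_{16} = 0,  t_{17} = 6,  t_{18} = 2,  t_{19} = 5,  t_{20} = 0,  t_{21} = 4,  t_{22} = 6,  t_{23} = 1,  t_{24} = 0,  t_{25} = 5.
The sequence repeats with period 24.
So t_{5568} = t_{0 + ((5568-0) mod 24)} = t_0 = 0.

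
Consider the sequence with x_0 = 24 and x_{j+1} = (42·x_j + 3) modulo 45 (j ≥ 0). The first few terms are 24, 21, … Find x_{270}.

30

We have x_0 = 24,  x_1 = 21,  x_2 = 30,  x_3 = 3,  x_4 = 39,  x_5 = 21.
Since x_5 = x_1 = 21, the sequence is eventually periodic: after a pre-period of length 1 it cycles with period 4.
For j ≥ 1, x_j depends only on (j - 1) mod 4. (270 - 1) mod 4 = 1, so x_{270} = x_2 = 30.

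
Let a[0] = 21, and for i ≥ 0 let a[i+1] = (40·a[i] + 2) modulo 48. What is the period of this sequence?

3

a[0] = 21,  a[1] = 26,  a[2] = 34,  a[3] = 18,  a[4] = 2,  a[5] = 34.
Since a[5] = a[2] = 34, the sequence is eventually periodic: after a pre-period of length 2 it cycles with period 3.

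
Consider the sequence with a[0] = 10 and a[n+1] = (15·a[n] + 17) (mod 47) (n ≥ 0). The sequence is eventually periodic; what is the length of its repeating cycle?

46

Listing terms: a[0] = 10,  a[1] = 26,  a[2] = 31,  a[3] = 12,  a[4] = 9,  a[5] = 11,  a[6] = 41,  a[7] = 21,  a[8] = 3,  a[9] = 15,  a[10] = 7,  a[11] = 28,  a[12] = 14,  a[13] = 39,  a[14] = 38,  a[15] = 23,  a[16] = 33,  a[17] = 42,  a[18] = 36,  a[19] = 40,  a[20] = 6,  a[21] = 13,  a[22] = 24,  a[23] = 1,  a[24] = 32,  a[25] = 27,  a[26] = 46,  a[27] = 2,  a[28] = 0,  a[29] = 17,  a[30] = 37,  a[31] = 8,  a[32] = 43,  a[33] = 4,  a[34] = 30,  a[35] = 44,  a[36] = 19,  a[37] = 20,  a[38] = 35,  a[39] = 25,  a[40] = 16,  a[41] = 22,  a[42] = 18,  a[43] = 5,  a[44] = 45,  a[45] = 34,  a[46] = 10.
Since a[46] = a[0] = 10, the sequence is periodic with period 46.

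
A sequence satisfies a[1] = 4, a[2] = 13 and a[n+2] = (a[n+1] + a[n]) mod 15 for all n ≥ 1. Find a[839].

Computing terms: a[1] = 4, a[2] = 13, a[3] = 2, a[4] = 0, a[5] = 2, a[6] = 2, a[7] = 4, a[8] = 6, a[9] = 10, a[10] = 1, a[11] = 11, a[12] = 12, a[13] = 8, a[14] = 5, a[15] = 13, a[16] = 3, a[17] = 1, a[18] = 4, a[19] = 5, a[20] = 9, a[21] = 14, a[22] = 8, a[23] = 7, a[24] = 0, a[25] = 7, a[26] = 7, a[27] = 14, a[28] = 6, a[29] = 5, a[30] = 11, a[31] = 1, a[32] = 12, a[33] = 13, a[34] = 10, a[35] = 8, a[36] = 3, a[37] = 11, a[38] = 14, a[39] = 10, a[40] = 9, a[41] = 4, a[42] = 13.
The sequence repeats with period 40.
(839 - 1) mod 40 = 38, so a[839] = a[39] = 10.

10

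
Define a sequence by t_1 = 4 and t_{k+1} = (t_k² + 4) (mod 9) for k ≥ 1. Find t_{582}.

8

Computing terms: t_1 = 4; t_2 = 2; t_3 = 8; t_4 = 5; t_5 = 2.
Since t_5 = t_2 = 2, the sequence is eventually periodic: after a pre-period of length 1 it cycles with period 3.
For k ≥ 2, t_k depends only on (k - 2) mod 3. (582 - 2) mod 3 = 1, so t_{582} = t_3 = 8.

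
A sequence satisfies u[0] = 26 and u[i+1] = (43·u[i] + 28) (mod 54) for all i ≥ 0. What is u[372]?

2

u[0] = 26; u[1] = 12; u[2] = 4; u[3] = 38; u[4] = 42; u[5] = 52; u[6] = 50; u[7] = 18; u[8] = 46; u[9] = 8; u[10] = 48; u[11] = 40; u[12] = 20; u[13] = 24; u[14] = 34; u[15] = 32; u[16] = 0; u[17] = 28; u[18] = 44; u[19] = 30; u[20] = 22; u[21] = 2; u[22] = 6; u[23] = 16; u[24] = 14; u[25] = 36; u[26] = 10; u[27] = 26.
The sequence repeats with period 27.
So u[372] = u[0 + ((372-0) mod 27)] = u[21] = 2.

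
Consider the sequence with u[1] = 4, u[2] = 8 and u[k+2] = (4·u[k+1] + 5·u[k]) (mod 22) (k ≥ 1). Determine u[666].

We have u[1] = 4; u[2] = 8; u[3] = 8; u[4] = 6; u[5] = 20; u[6] = 0; u[7] = 12; u[8] = 4; u[9] = 10; u[10] = 16; u[11] = 4; u[12] = 8.
The sequence repeats with period 10.
So u[666] = u[1 + ((666-1) mod 10)] = u[6] = 0.

0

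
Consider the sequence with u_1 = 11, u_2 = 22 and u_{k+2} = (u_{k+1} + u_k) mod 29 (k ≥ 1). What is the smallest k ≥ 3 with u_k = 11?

u_1 = 11, u_2 = 22, u_3 = 4, u_4 = 26, u_5 = 1, u_6 = 27, u_7 = 28, u_8 = 26, u_9 = 25, u_{10} = 22, u_{11} = 18, u_{12} = 11, u_{13} = 0, u_{14} = 11, u_{15} = 11, u_{16} = 22.
The sequence repeats with period 14.
The value 11 first appears (with k ≥ 3) at u_{12}.

12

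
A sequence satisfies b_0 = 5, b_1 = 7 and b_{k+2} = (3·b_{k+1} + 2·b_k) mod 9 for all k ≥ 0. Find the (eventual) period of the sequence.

12

Computing terms: b_0 = 5, b_1 = 7, b_2 = 4, b_3 = 8, b_4 = 5, b_5 = 4, b_6 = 4, b_7 = 2, b_8 = 5, b_9 = 1, b_{10} = 4, b_{11} = 5, b_{12} = 5, b_{13} = 7.
Since (b_{12}, b_{13}) = (b_0, b_1) = (5, 7) (two consecutive terms determine the rest), the sequence is periodic with period 12.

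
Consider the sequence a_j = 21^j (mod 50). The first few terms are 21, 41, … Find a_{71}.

a_1 = 21; a_2 = 41; a_3 = 11; a_4 = 31; a_5 = 1; a_6 = 21.
The sequence repeats with period 5.
So a_{71} = a_{1 + ((71-1) mod 5)} = a_1 = 21.

21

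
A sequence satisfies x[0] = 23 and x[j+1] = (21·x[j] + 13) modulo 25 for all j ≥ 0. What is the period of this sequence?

x[0] = 23, x[1] = 21, x[2] = 4, x[3] = 22, x[4] = 0, x[5] = 13, x[6] = 11, x[7] = 19, x[8] = 12, x[9] = 15, x[10] = 3, x[11] = 1, x[12] = 9, x[13] = 2, x[14] = 5, x[15] = 18, x[16] = 16, x[17] = 24, x[18] = 17, x[19] = 20, x[20] = 8, x[21] = 6, x[22] = 14, x[23] = 7, x[24] = 10, x[25] = 23.
Since x[25] = x[0] = 23, the sequence is periodic with period 25.

25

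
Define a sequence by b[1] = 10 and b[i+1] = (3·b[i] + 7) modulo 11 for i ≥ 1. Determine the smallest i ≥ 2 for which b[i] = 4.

2

Listing terms: b[1] = 10, b[2] = 4, b[3] = 8, b[4] = 9, b[5] = 1, b[6] = 10.
Since b[6] = b[1] = 10, the sequence is periodic with period 5.
The value 4 first appears (with i ≥ 2) at b[2].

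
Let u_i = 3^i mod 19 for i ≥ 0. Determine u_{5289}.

12

u_0 = 1,  u_1 = 3,  u_2 = 9,  u_3 = 8,  u_4 = 5,  u_5 = 15,  u_6 = 7,  u_7 = 2,  u_8 = 6,  u_9 = 18,  u_{10} = 16,  u_{11} = 10,  u_{12} = 11,  u_{13} = 14,  u_{14} = 4,  u_{15} = 12,  u_{16} = 17,  u_{17} = 13,  u_{18} = 1.
Since u_{18} = u_0 = 1, the sequence is periodic with period 18.
(5289 - 0) mod 18 = 15, so u_{5289} = u_{15} = 12.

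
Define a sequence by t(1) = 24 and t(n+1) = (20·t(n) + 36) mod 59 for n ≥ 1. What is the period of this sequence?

29

Computing terms: t(1) = 24,  t(2) = 44,  t(3) = 31,  t(4) = 7,  t(5) = 58,  t(6) = 16,  t(7) = 2,  t(8) = 17,  t(9) = 22,  t(10) = 4,  t(11) = 57,  t(12) = 55,  t(13) = 15,  t(14) = 41,  t(15) = 30,  t(16) = 46,  t(17) = 12,  t(18) = 40,  t(19) = 10,  t(20) = 0,  t(21) = 36,  t(22) = 48,  t(23) = 52,  t(24) = 14,  t(25) = 21,  t(26) = 43,  t(27) = 11,  t(28) = 20,  t(29) = 23,  t(30) = 24.
Since t(30) = t(1) = 24, the sequence is periodic with period 29.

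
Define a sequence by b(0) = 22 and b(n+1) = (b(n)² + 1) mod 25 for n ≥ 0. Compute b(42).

Listing terms: b(0) = 22, b(1) = 10, b(2) = 1, b(3) = 2, b(4) = 5, b(5) = 1.
Since b(5) = b(2) = 1, the sequence is eventually periodic: after a pre-period of length 2 it cycles with period 3.
For n ≥ 2, b(n) depends only on (n - 2) mod 3. (42 - 2) mod 3 = 1, so b(42) = b(3) = 2.

2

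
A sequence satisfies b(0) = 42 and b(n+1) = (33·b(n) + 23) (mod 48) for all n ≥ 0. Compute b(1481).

41

We have b(0) = 42,  b(1) = 17,  b(2) = 8,  b(3) = 47,  b(4) = 38,  b(5) = 29,  b(6) = 20,  b(7) = 11,  b(8) = 2,  b(9) = 41,  b(10) = 32,  b(11) = 23,  b(12) = 14,  b(13) = 5,  b(14) = 44,  b(15) = 35,  b(16) = 26,  b(17) = 17.
Since b(17) = b(1) = 17, the sequence is eventually periodic: after a pre-period of length 1 it cycles with period 16.
For n ≥ 1, b(n) depends only on (n - 1) mod 16. (1481 - 1) mod 16 = 8, so b(1481) = b(9) = 41.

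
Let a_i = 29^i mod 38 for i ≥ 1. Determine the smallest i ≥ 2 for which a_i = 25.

4

We have a_1 = 29, a_2 = 5, a_3 = 31, a_4 = 25, a_5 = 3, a_6 = 11, a_7 = 15, a_8 = 17, a_9 = 37, a_{10} = 9, a_{11} = 33, a_{12} = 7, a_{13} = 13, a_{14} = 35, a_{15} = 27, a_{16} = 23, a_{17} = 21, a_{18} = 1, a_{19} = 29.
Since a_{19} = a_1 = 29, the sequence is periodic with period 18.
The value 25 first appears (with i ≥ 2) at a_4.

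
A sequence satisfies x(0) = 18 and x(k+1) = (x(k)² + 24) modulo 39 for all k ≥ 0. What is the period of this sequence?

3

We have x(0) = 18,  x(1) = 36,  x(2) = 33,  x(3) = 21,  x(4) = 36.
Since x(4) = x(1) = 36, the sequence is eventually periodic: after a pre-period of length 1 it cycles with period 3.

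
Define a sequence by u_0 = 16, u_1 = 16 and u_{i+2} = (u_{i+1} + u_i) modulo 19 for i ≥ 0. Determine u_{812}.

We have u_0 = 16, u_1 = 16, u_2 = 13, u_3 = 10, u_4 = 4, u_5 = 14, u_6 = 18, u_7 = 13, u_8 = 12, u_9 = 6, u_{10} = 18, u_{11} = 5, u_{12} = 4, u_{13} = 9, u_{14} = 13, u_{15} = 3, u_{16} = 16, u_{17} = 0, u_{18} = 16, u_{19} = 16.
The sequence repeats with period 18.
(812 - 0) mod 18 = 2, so u_{812} = u_2 = 13.

13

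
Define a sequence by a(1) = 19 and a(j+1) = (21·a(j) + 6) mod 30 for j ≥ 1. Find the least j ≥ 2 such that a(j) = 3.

Computing terms: a(1) = 19, a(2) = 15, a(3) = 21, a(4) = 27, a(5) = 3, a(6) = 9, a(7) = 15.
Since a(7) = a(2) = 15, the sequence is eventually periodic: after a pre-period of length 1 it cycles with period 5.
The value 3 first appears (with j ≥ 2) at a(5).

5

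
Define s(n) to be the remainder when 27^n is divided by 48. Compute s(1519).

3

We have s(1) = 27; s(2) = 9; s(3) = 3; s(4) = 33; s(5) = 27.
Since s(5) = s(1) = 27, the sequence is periodic with period 4.
So s(1519) = s(1 + ((1519-1) mod 4)) = s(3) = 3.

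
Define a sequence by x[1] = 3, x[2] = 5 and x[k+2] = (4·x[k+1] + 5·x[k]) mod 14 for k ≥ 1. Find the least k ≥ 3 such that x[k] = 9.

5

Listing terms: x[1] = 3,  x[2] = 5,  x[3] = 7,  x[4] = 11,  x[5] = 9,  x[6] = 7,  x[7] = 3,  x[8] = 5.
The sequence repeats with period 6.
The value 9 first appears (with k ≥ 3) at x[5].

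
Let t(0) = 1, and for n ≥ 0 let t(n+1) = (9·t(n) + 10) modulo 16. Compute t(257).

Listing terms: t(0) = 1; t(1) = 3; t(2) = 5; t(3) = 7; t(4) = 9; t(5) = 11; t(6) = 13; t(7) = 15; t(8) = 1.
Since t(8) = t(0) = 1, the sequence is periodic with period 8.
(257 - 0) mod 8 = 1, so t(257) = t(1) = 3.

3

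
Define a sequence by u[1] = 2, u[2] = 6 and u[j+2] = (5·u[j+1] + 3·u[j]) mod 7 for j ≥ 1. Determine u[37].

We have u[1] = 2, u[2] = 6, u[3] = 1, u[4] = 2, u[5] = 6.
Since (u[4], u[5]) = (u[1], u[2]) = (2, 6) (two consecutive terms determine the rest), the sequence is periodic with period 3.
(37 - 1) mod 3 = 0, so u[37] = u[1] = 2.

2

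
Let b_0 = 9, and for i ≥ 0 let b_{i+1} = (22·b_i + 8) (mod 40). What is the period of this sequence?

Computing terms: b_0 = 9, b_1 = 6, b_2 = 20, b_3 = 8, b_4 = 24, b_5 = 16, b_6 = 0, b_7 = 8.
Since b_7 = b_3 = 8, the sequence is eventually periodic: after a pre-period of length 3 it cycles with period 4.

4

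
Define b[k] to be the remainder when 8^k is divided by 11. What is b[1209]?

7

b[0] = 1; b[1] = 8; b[2] = 9; b[3] = 6; b[4] = 4; b[5] = 10; b[6] = 3; b[7] = 2; b[8] = 5; b[9] = 7; b[10] = 1.
The sequence repeats with period 10.
So b[1209] = b[0 + ((1209-0) mod 10)] = b[9] = 7.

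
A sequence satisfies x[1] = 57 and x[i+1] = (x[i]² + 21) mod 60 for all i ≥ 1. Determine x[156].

We have x[1] = 57, x[2] = 30, x[3] = 21, x[4] = 42, x[5] = 45, x[6] = 6, x[7] = 57.
Since x[7] = x[1] = 57, the sequence is periodic with period 6.
So x[156] = x[1 + ((156-1) mod 6)] = x[6] = 6.

6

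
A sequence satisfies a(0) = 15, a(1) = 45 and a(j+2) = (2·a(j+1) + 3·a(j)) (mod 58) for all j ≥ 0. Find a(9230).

3

Listing terms: a(0) = 15; a(1) = 45; a(2) = 19; a(3) = 57; a(4) = 55; a(5) = 49; a(6) = 31; a(7) = 35; a(8) = 47; a(9) = 25; a(10) = 17; a(11) = 51; a(12) = 37; a(13) = 53; a(14) = 43; a(15) = 13; a(16) = 39; a(17) = 1; a(18) = 3; a(19) = 9; a(20) = 27; a(21) = 23; a(22) = 11; a(23) = 33; a(24) = 41; a(25) = 7; a(26) = 21; a(27) = 5; a(28) = 15; a(29) = 45.
Since (a(28), a(29)) = (a(0), a(1)) = (15, 45) (two consecutive terms determine the rest), the sequence is periodic with period 28.
So a(9230) = a(0 + ((9230-0) mod 28)) = a(18) = 3.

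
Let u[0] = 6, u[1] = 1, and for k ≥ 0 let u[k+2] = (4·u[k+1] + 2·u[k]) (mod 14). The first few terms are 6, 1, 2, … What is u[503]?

8

u[0] = 6,  u[1] = 1,  u[2] = 2,  u[3] = 10,  u[4] = 2,  u[5] = 0,  u[6] = 4,  u[7] = 2,  u[8] = 2,  u[9] = 12,  u[10] = 10,  u[11] = 8,  u[12] = 10,  u[13] = 0,  u[14] = 6,  u[15] = 10,  u[16] = 10,  u[17] = 4,  u[18] = 8,  u[19] = 12,  u[20] = 8,  u[21] = 0,  u[22] = 2,  u[23] = 8,  u[24] = 8,  u[25] = 6,  u[26] = 12,  u[27] = 4,  u[28] = 12,  u[29] = 0,  u[30] = 10,  u[31] = 12,  u[32] = 12,  u[33] = 2,  u[34] = 4,  u[35] = 6,  u[36] = 4,  u[37] = 0,  u[38] = 8,  u[39] = 4,  u[40] = 4,  u[41] = 10,  u[42] = 6,  u[43] = 2,  u[44] = 6,  u[45] = 0,  u[46] = 12,  u[47] = 6,  u[48] = 6,  u[49] = 8,  u[50] = 2,  u[51] = 10.
Since (u[50], u[51]) = (u[2], u[3]) = (2, 10) (two consecutive terms determine the rest), the sequence is eventually periodic: after a pre-period of length 2 it cycles with period 48.
For k ≥ 2, u[k] depends only on (k - 2) mod 48. (503 - 2) mod 48 = 21, so u[503] = u[23] = 8.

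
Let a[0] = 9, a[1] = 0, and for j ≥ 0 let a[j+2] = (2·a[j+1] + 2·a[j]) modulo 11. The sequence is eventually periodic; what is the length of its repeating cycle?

10

Listing terms: a[0] = 9, a[1] = 0, a[2] = 7, a[3] = 3, a[4] = 9, a[5] = 2, a[6] = 0, a[7] = 4, a[8] = 8, a[9] = 2, a[10] = 9, a[11] = 0.
The sequence repeats with period 10.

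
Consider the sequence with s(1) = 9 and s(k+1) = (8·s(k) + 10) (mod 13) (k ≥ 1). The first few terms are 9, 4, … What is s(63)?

3

Computing terms: s(1) = 9,  s(2) = 4,  s(3) = 3,  s(4) = 8,  s(5) = 9.
Since s(5) = s(1) = 9, the sequence is periodic with period 4.
So s(63) = s(1 + ((63-1) mod 4)) = s(3) = 3.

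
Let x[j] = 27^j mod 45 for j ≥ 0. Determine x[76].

We have x[0] = 1, x[1] = 27, x[2] = 9, x[3] = 18, x[4] = 36, x[5] = 27.
Since x[5] = x[1] = 27, the sequence is eventually periodic: after a pre-period of length 1 it cycles with period 4.
For j ≥ 1, x[j] depends only on (j - 1) mod 4. (76 - 1) mod 4 = 3, so x[76] = x[4] = 36.

36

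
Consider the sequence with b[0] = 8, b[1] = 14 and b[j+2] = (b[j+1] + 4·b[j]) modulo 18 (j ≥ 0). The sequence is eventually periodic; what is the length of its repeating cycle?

24

We have b[0] = 8,  b[1] = 14,  b[2] = 10,  b[3] = 12,  b[4] = 16,  b[5] = 10,  b[6] = 2,  b[7] = 6,  b[8] = 14,  b[9] = 2,  b[10] = 4,  b[11] = 12,  b[12] = 10,  b[13] = 4,  b[14] = 8,  b[15] = 6,  b[16] = 2,  b[17] = 8,  b[18] = 16,  b[19] = 12,  b[20] = 4,  b[21] = 16,  b[22] = 14,  b[23] = 6,  b[24] = 8,  b[25] = 14.
The sequence repeats with period 24.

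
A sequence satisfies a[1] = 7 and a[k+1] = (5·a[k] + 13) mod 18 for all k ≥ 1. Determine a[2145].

1

a[1] = 7, a[2] = 12, a[3] = 1, a[4] = 0, a[5] = 13, a[6] = 6, a[7] = 7.
Since a[7] = a[1] = 7, the sequence is periodic with period 6.
(2145 - 1) mod 6 = 2, so a[2145] = a[3] = 1.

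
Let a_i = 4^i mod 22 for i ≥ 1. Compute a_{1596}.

a_1 = 4, a_2 = 16, a_3 = 20, a_4 = 14, a_5 = 12, a_6 = 4.
The sequence repeats with period 5.
(1596 - 1) mod 5 = 0, so a_{1596} = a_1 = 4.

4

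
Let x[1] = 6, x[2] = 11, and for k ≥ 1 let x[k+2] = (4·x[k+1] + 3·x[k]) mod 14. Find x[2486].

5

Listing terms: x[1] = 6, x[2] = 11, x[3] = 6, x[4] = 1, x[5] = 8, x[6] = 7, x[7] = 10, x[8] = 5, x[9] = 8, x[10] = 5, x[11] = 2, x[12] = 9, x[13] = 0, x[14] = 13, x[15] = 10, x[16] = 9, x[17] = 10, x[18] = 11, x[19] = 4, x[20] = 7, x[21] = 12, x[22] = 13, x[23] = 4, x[24] = 13, x[25] = 8, x[26] = 1, x[27] = 0, x[28] = 3, x[29] = 12, x[30] = 1, x[31] = 12, x[32] = 9, x[33] = 2, x[34] = 7, x[35] = 6, x[36] = 3, x[37] = 2, x[38] = 3, x[39] = 4, x[40] = 11, x[41] = 0, x[42] = 5, x[43] = 6, x[44] = 11.
Since (x[43], x[44]) = (x[1], x[2]) = (6, 11) (two consecutive terms determine the rest), the sequence is periodic with period 42.
(2486 - 1) mod 42 = 7, so x[2486] = x[8] = 5.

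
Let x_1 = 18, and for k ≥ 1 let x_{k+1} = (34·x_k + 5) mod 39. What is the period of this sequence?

Listing terms: x_1 = 18, x_2 = 32, x_3 = 1, x_4 = 0, x_5 = 5, x_6 = 19, x_7 = 27, x_8 = 26, x_9 = 31, x_{10} = 6, x_{11} = 14, x_{12} = 13, x_{13} = 18.
Since x_{13} = x_1 = 18, the sequence is periodic with period 12.

12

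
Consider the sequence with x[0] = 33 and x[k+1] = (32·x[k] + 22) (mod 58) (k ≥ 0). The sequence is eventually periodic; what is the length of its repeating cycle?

Listing terms: x[0] = 33, x[1] = 34, x[2] = 8, x[3] = 46, x[4] = 44, x[5] = 38, x[6] = 20, x[7] = 24, x[8] = 36, x[9] = 14, x[10] = 6, x[11] = 40, x[12] = 26, x[13] = 42, x[14] = 32, x[15] = 2, x[16] = 28, x[17] = 48, x[18] = 50, x[19] = 56, x[20] = 16, x[21] = 12, x[22] = 0, x[23] = 22, x[24] = 30, x[25] = 54, x[26] = 10, x[27] = 52, x[28] = 4, x[29] = 34.
Since x[29] = x[1] = 34, the sequence is eventually periodic: after a pre-period of length 1 it cycles with period 28.

28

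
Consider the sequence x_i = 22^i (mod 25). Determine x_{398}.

We have x_0 = 1; x_1 = 22; x_2 = 9; x_3 = 23; x_4 = 6; x_5 = 7; x_6 = 4; x_7 = 13; x_8 = 11; x_9 = 17; x_{10} = 24; x_{11} = 3; x_{12} = 16; x_{13} = 2; x_{14} = 19; x_{15} = 18; x_{16} = 21; x_{17} = 12; x_{18} = 14; x_{19} = 8; x_{20} = 1.
Since x_{20} = x_0 = 1, the sequence is periodic with period 20.
So x_{398} = x_{0 + ((398-0) mod 20)} = x_{18} = 14.

14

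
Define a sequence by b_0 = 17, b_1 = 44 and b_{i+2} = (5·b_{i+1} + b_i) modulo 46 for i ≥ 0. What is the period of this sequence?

b_0 = 17; b_1 = 44; b_2 = 7; b_3 = 33; b_4 = 34; b_5 = 19; b_6 = 37; b_7 = 20; b_8 = 45; b_9 = 15; b_{10} = 28; b_{11} = 17; b_{12} = 21; b_{13} = 30; b_{14} = 33; b_{15} = 11; b_{16} = 42; b_{17} = 37; b_{18} = 43; b_{19} = 22; b_{20} = 15; b_{21} = 5; b_{22} = 40; b_{23} = 21; b_{24} = 7; b_{25} = 10; b_{26} = 11; b_{27} = 19; b_{28} = 14; b_{29} = 43; b_{30} = 45; b_{31} = 38; b_{32} = 5; b_{33} = 17; b_{34} = 44.
The sequence repeats with period 33.

33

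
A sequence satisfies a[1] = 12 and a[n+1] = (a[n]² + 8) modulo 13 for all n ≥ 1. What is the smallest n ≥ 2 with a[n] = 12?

4

Listing terms: a[1] = 12, a[2] = 9, a[3] = 11, a[4] = 12.
The sequence repeats with period 3.
The value 12 next appears (with n ≥ 2) at a[4].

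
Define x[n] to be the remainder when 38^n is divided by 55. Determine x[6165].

x[1] = 38,  x[2] = 14,  x[3] = 37,  x[4] = 31,  x[5] = 23,  x[6] = 49,  x[7] = 47,  x[8] = 26,  x[9] = 53,  x[10] = 34,  x[11] = 27,  x[12] = 36,  x[13] = 48,  x[14] = 9,  x[15] = 12,  x[16] = 16,  x[17] = 3,  x[18] = 4,  x[19] = 42,  x[20] = 1,  x[21] = 38.
The sequence repeats with period 20.
(6165 - 1) mod 20 = 4, so x[6165] = x[5] = 23.

23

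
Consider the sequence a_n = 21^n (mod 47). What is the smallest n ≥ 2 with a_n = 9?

22

a_1 = 21; a_2 = 18; a_3 = 2; a_4 = 42; a_5 = 36; a_6 = 4; a_7 = 37; a_8 = 25; a_9 = 8; a_{10} = 27; a_{11} = 3; a_{12} = 16; a_{13} = 7; a_{14} = 6; a_{15} = 32; a_{16} = 14; a_{17} = 12; a_{18} = 17; a_{19} = 28; a_{20} = 24; a_{21} = 34; a_{22} = 9; a_{23} = 1; a_{24} = 21.
Since a_{24} = a_1 = 21, the sequence is periodic with period 23.
The value 9 first appears (with n ≥ 2) at a_{22}.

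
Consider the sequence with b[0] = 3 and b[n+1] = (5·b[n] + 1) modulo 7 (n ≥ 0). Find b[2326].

1

We have b[0] = 3; b[1] = 2; b[2] = 4; b[3] = 0; b[4] = 1; b[5] = 6; b[6] = 3.
Since b[6] = b[0] = 3, the sequence is periodic with period 6.
(2326 - 0) mod 6 = 4, so b[2326] = b[4] = 1.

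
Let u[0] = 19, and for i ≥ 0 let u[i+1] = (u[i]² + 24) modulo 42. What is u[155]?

Computing terms: u[0] = 19, u[1] = 7, u[2] = 31, u[3] = 19.
The sequence repeats with period 3.
(155 - 0) mod 3 = 2, so u[155] = u[2] = 31.

31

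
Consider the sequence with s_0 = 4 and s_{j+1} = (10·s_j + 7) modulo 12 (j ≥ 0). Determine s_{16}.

5

s_0 = 4; s_1 = 11; s_2 = 9; s_3 = 1; s_4 = 5; s_5 = 9.
Since s_5 = s_2 = 9, the sequence is eventually periodic: after a pre-period of length 2 it cycles with period 3.
For j ≥ 2, s_j depends only on (j - 2) mod 3. (16 - 2) mod 3 = 2, so s_{16} = s_4 = 5.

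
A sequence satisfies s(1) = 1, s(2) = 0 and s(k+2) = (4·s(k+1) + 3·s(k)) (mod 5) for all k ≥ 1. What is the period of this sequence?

24

s(1) = 1; s(2) = 0; s(3) = 3; s(4) = 2; s(5) = 2; s(6) = 4; s(7) = 2; s(8) = 0; s(9) = 1; s(10) = 4; s(11) = 4; s(12) = 3; s(13) = 4; s(14) = 0; s(15) = 2; s(16) = 3; s(17) = 3; s(18) = 1; s(19) = 3; s(20) = 0; s(21) = 4; s(22) = 1; s(23) = 1; s(24) = 2; s(25) = 1; s(26) = 0.
The sequence repeats with period 24.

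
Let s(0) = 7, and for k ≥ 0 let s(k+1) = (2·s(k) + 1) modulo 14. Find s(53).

s(0) = 7; s(1) = 1; s(2) = 3; s(3) = 7.
Since s(3) = s(0) = 7, the sequence is periodic with period 3.
(53 - 0) mod 3 = 2, so s(53) = s(2) = 3.

3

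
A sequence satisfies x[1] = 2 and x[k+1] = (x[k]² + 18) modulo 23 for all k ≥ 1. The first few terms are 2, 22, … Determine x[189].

19

Computing terms: x[1] = 2, x[2] = 22, x[3] = 19, x[4] = 11, x[5] = 1, x[6] = 19.
Since x[6] = x[3] = 19, the sequence is eventually periodic: after a pre-period of length 2 it cycles with period 3.
For k ≥ 3, x[k] depends only on (k - 3) mod 3. (189 - 3) mod 3 = 0, so x[189] = x[3] = 19.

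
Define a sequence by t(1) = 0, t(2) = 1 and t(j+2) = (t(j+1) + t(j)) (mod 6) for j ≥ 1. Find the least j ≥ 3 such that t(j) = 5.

6

t(1) = 0; t(2) = 1; t(3) = 1; t(4) = 2; t(5) = 3; t(6) = 5; t(7) = 2; t(8) = 1; t(9) = 3; t(10) = 4; t(11) = 1; t(12) = 5; t(13) = 0; t(14) = 5; t(15) = 5; t(16) = 4; t(17) = 3; t(18) = 1; t(19) = 4; t(20) = 5; t(21) = 3; t(22) = 2; t(23) = 5; t(24) = 1; t(25) = 0; t(26) = 1.
Since (t(25), t(26)) = (t(1), t(2)) = (0, 1) (two consecutive terms determine the rest), the sequence is periodic with period 24.
The value 5 first appears (with j ≥ 3) at t(6).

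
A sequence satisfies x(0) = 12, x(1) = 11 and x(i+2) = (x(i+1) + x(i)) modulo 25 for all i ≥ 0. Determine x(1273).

Listing terms: x(0) = 12; x(1) = 11; x(2) = 23; x(3) = 9; x(4) = 7; x(5) = 16; x(6) = 23; x(7) = 14; x(8) = 12; x(9) = 1; x(10) = 13; x(11) = 14; x(12) = 2; x(13) = 16; x(14) = 18; x(15) = 9; x(16) = 2; x(17) = 11; x(18) = 13; x(19) = 24; x(20) = 12; x(21) = 11.
The sequence repeats with period 20.
(1273 - 0) mod 20 = 13, so x(1273) = x(13) = 16.

16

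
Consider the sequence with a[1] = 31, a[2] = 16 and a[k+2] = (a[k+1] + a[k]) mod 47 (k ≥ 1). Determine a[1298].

a[1] = 31,  a[2] = 16,  a[3] = 0,  a[4] = 16,  a[5] = 16,  a[6] = 32,  a[7] = 1,  a[8] = 33,  a[9] = 34,  a[10] = 20,  a[11] = 7,  a[12] = 27,  a[13] = 34,  a[14] = 14,  a[15] = 1,  a[16] = 15,  a[17] = 16,  a[18] = 31,  a[19] = 0,  a[20] = 31,  a[21] = 31,  a[22] = 15,  a[23] = 46,  a[24] = 14,  a[25] = 13,  a[26] = 27,  a[27] = 40,  a[28] = 20,  a[29] = 13,  a[30] = 33,  a[31] = 46,  a[32] = 32,  a[33] = 31,  a[34] = 16.
The sequence repeats with period 32.
(1298 - 1) mod 32 = 17, so a[1298] = a[18] = 31.

31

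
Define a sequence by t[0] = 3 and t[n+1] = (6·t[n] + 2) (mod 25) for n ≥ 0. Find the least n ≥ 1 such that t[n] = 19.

8

Computing terms: t[0] = 3; t[1] = 20; t[2] = 22; t[3] = 9; t[4] = 6; t[5] = 13; t[6] = 5; t[7] = 7; t[8] = 19; t[9] = 16; t[10] = 23; t[11] = 15; t[12] = 17; t[13] = 4; t[14] = 1; t[15] = 8; t[16] = 0; t[17] = 2; t[18] = 14; t[19] = 11; t[20] = 18; t[21] = 10; t[22] = 12; t[23] = 24; t[24] = 21; t[25] = 3.
Since t[25] = t[0] = 3, the sequence is periodic with period 25.
The value 19 first appears (with n ≥ 1) at t[8].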